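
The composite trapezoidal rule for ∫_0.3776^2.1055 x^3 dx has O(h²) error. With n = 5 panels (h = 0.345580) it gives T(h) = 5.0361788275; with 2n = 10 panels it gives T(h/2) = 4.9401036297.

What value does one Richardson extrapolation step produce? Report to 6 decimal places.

4.908079

Leading term ∝ h^2; use weight 4 = 2^2.
Top: 4(4.9401036297) − (5.0361788275) = 14.7242356913
Extrapolated: 14.7242356913 / 3 = 4.9080785638
Shift from A(h/2): −0.0320250659.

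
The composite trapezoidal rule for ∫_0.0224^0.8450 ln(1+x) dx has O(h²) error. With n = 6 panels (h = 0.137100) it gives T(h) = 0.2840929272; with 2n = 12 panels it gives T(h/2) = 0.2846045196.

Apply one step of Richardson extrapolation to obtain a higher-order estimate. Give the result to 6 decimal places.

r = 2, so 2^r = 4.
Weighted: 1.1384180784 − 0.2840929272 = 0.8543251512
(4·0.2846045196 − 0.2840929272)/(4 − 1) = 0.2847750504
Correction |R − A(h/2)| = 1.705e-04; gap |A(h/2) − A(h)| = 5.116e-04.

0.284775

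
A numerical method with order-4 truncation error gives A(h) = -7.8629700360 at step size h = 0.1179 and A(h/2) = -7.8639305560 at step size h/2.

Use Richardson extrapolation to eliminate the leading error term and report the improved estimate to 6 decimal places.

-7.863995

The method has order 4: 2^4 = 16.
16 × (-7.8639305560) − (-7.8629700360) = -117.9599188600
Divide by 2^4 − 1 = 15.
(16 × (-7.8639305560) − (-7.8629700360))/(16 − 1) = -7.8639945907
Correction |R − A(h/2)| = 6.403e-05; gap |A(h/2) − A(h)| = 9.605e-04.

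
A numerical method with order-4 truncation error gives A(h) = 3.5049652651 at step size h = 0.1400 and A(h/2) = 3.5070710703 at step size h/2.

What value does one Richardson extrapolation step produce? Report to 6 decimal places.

r = 4, so 2^r = 16.
A(h/2) − A(h) = 3.5070710703 − 3.5049652651 = 0.0021058052
Correction (A(h/2) − A(h))/(16 − 1) = 0.0021058052/15 = 0.0001403870
R = 3.5070710703 + 0.0001403870 = 3.5072114573
Shift from A(h/2): +0.0001403870.

3.507211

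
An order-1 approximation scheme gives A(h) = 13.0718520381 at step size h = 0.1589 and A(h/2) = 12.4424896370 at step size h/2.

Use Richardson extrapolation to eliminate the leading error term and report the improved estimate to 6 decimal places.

With r = 1 the leading error scales as h^1, so the weight is 2^1 = 2.
2 × 12.4424896370 = 24.8849792740; 24.8849792740 − 13.0718520381 = 11.8131272359
Denominator 2 − 1 = 1.
(2 × 12.4424896370 − 13.0718520381)/(2 − 1) = 11.8131272359
Correction |R − A(h/2)| = 6.294e-01; gap |A(h/2) − A(h)| = 6.294e-01.

11.813127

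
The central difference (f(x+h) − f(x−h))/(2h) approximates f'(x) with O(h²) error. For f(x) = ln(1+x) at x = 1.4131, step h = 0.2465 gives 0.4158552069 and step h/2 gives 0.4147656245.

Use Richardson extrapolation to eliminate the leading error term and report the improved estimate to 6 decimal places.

With r = 2 the leading error scales as h^2, so the weight is 2^2 = 4.
A(h/2) − A(h) = 0.4147656245 − 0.4158552069 = -0.0010895824
Correction (A(h/2) − A(h))/(4 − 1) = (-0.0010895824)/3 = -0.0003631941
R = 0.4147656245 − 0.0003631941 = 0.4144024304
Shift from A(h/2): −0.0003631941.

0.414402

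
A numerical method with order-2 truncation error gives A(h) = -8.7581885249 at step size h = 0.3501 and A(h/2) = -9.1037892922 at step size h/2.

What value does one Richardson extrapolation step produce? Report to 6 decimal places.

The method has order 2: 2^2 = 4.
Numerator 4·A(h/2) − A(h) = 4·(-9.1037892922) − (-8.7581885249) = -27.6569686439
R = (-27.6569686439)/3 = -9.2189895480
Correction |R − A(h/2)| = 1.152e-01; gap |A(h/2) − A(h)| = 3.456e-01.

-9.218990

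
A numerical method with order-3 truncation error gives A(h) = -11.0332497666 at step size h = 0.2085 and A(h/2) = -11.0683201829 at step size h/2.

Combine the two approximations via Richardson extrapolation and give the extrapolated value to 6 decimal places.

Method order is 3; weight 2^3 = 8.
Weighted: (-88.5465614632) − (-11.0332497666) = -77.5133116966
Denominator 8 − 1 = 7.
R = (-77.5133116966)/7 = -11.0733302424

-11.073330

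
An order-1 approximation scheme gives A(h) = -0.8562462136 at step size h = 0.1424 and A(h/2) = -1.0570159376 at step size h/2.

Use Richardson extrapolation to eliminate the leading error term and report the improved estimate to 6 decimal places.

With r = 1 the leading error scales as h^1, so the weight is 2^1 = 2.
2^1×A(h/2) = -2.1140318752; minus A(h) gives -1.2577856616.
(2×(-1.0570159376) − (-0.8562462136))/(2 − 1) = -1.2577856616

-1.257786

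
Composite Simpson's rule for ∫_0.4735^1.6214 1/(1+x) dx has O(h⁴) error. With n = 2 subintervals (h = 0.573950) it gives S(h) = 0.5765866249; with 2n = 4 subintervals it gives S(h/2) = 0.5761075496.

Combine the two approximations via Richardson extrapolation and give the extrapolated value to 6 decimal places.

0.576076

r = 4, so 2^r = 16.
Numerator 16·A(h/2) − A(h) = 16·0.5761075496 − 0.5765866249 = 8.6411341687
Divide by 2^4 − 1 = 15.
So the Richardson estimate is 0.5760756112.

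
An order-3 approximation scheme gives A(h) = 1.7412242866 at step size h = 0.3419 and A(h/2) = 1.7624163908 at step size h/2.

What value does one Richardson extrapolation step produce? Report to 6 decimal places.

Error is O(h^3); halving h shrinks it by 2^3 = 8.
2^3 × A(h/2) = 14.0993311264; minus A(h) gives 12.3581068398.
Denominator 8 − 1 = 7.
(8 × 1.7624163908 − 1.7412242866)/(8 − 1) = 1.7654438343
Gap between inputs: 2.119e-02; correction applied: +0.0030274435.

1.765444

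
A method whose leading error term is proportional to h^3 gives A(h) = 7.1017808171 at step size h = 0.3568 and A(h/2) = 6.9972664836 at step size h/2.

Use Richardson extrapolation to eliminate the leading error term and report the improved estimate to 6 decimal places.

Error is O(h^3); halving h shrinks it by 2^3 = 8.
Weighted: 55.9781318688 − 7.1017808171 = 48.8763510517
Denominator 8 − 1 = 7.
Result: 6.9823358645

6.982336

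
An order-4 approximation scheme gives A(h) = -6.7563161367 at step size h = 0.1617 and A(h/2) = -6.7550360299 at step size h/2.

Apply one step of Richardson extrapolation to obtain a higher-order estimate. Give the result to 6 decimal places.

r = 4: numerator weight 16, denominator 15.
Top: 16(-6.7550360299) − (-6.7563161367) = -101.3242603417
Divide by 2^4 − 1 = 15.
(16·(-6.7550360299) − (-6.7563161367))/(16 − 1) = -6.7549506894

-6.754951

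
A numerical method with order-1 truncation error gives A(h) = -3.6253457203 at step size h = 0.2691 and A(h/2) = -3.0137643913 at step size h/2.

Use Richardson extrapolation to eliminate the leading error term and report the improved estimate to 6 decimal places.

-2.402183

r = 1: numerator weight 2, denominator 1.
Numerator 2×A(h/2) − A(h) = 2×(-3.0137643913) − (-3.6253457203) = -2.4021830623
Divide by 2^1 − 1 = 1.
Extrapolated: (-2.4021830623) / 1 = -2.4021830623
Shift from A(h/2): +0.6115813290.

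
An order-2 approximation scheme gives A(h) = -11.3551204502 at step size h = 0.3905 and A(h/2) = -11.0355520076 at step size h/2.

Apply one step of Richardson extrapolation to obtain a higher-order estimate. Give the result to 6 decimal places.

Error is O(h^2); halving h shrinks it by 2^2 = 4.
2^2·A(h/2) = -44.1422080304; minus A(h) gives -32.7870875802.
Divide by 2^2 − 1 = 3.
Extrapolated: (-32.7870875802) / 3 = -10.9290291934
Shift from A(h/2): +0.1065228142.

-10.929029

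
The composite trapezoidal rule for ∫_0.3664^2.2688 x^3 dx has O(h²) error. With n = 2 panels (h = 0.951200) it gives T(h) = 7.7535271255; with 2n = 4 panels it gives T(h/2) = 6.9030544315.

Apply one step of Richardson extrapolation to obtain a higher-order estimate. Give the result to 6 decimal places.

6.619564

r = 2: numerator weight 4, denominator 3.
Numerator 4 × A(h/2) − A(h) = 4 × 6.9030544315 − 7.7535271255 = 19.8586906005
(4 × 6.9030544315 − 7.7535271255)/(4 − 1) = 6.6195635335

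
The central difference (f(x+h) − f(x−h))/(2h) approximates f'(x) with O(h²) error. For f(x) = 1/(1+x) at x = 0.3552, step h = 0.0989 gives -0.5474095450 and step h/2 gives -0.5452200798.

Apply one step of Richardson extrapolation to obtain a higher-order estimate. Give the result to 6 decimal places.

-0.544490

Leading term ∝ h^2; use weight 4 = 2^2.
Weighted: (-2.1808803192) − (-0.5474095450) = -1.6334707742
(-1.6334707742) ÷ 3 = -0.5444902581
Shift from A(h/2): +0.0007298217.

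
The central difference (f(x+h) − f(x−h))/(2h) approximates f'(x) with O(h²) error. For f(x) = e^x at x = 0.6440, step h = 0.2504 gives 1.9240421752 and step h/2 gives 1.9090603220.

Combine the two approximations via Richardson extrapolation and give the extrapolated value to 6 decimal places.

Leading term ∝ h^2; use weight 4 = 2^2.
Top: 4(1.9090603220) − (1.9240421752) = 5.7121991128
Denominator 4 − 1 = 3.
So the Richardson estimate is 1.9040663709.

1.904066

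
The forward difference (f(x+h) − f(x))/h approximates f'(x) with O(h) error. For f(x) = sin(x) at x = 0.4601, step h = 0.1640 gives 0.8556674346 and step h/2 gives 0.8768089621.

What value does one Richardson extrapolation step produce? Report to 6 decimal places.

0.897950

r = 1, so 2^r = 2.
Top: 2(0.8768089621) − (0.8556674346) = 0.8979504896
Extrapolated: 0.8979504896 / 1 = 0.8979504896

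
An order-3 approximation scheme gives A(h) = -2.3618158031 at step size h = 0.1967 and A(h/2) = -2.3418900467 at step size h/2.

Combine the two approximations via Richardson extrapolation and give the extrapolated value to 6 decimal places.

-2.339044

Method order is 3; weight 2^3 = 8.
Top: 8(-2.3418900467) − (-2.3618158031) = -16.3733045705
Divide by 2^3 − 1 = 7.
(8×(-2.3418900467) − (-2.3618158031))/(8 − 1) = -2.3390435101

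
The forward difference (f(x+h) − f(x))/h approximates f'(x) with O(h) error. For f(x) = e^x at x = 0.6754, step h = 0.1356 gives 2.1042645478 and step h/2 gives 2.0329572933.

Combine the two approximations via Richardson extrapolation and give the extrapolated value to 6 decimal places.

r = 1, so 2^r = 2.
2^1 × A(h/2) = 4.0659145866; minus A(h) gives 1.9616500388.
Extrapolated: 1.9616500388 / 1 = 1.9616500388
Correction |R − A(h/2)| = 7.131e-02; gap |A(h/2) − A(h)| = 7.131e-02.

1.961650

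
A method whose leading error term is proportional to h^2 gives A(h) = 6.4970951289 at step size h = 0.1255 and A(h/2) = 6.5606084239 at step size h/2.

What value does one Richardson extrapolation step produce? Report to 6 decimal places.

r = 2, so 2^r = 4.
Top: 4(6.5606084239) − (6.4970951289) = 19.7453385667
R = 19.7453385667/3 = 6.5817795222
Correction |R − A(h/2)| = 2.117e-02; gap |A(h/2) − A(h)| = 6.351e-02.

6.581780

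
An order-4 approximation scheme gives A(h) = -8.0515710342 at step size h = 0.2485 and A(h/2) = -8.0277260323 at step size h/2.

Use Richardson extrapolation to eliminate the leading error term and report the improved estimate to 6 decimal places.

r = 4: numerator weight 16, denominator 15.
Weighted: (-128.4436165168) − (-8.0515710342) = -120.3920454826
R = (-120.3920454826)/15 = -8.0261363655

-8.026136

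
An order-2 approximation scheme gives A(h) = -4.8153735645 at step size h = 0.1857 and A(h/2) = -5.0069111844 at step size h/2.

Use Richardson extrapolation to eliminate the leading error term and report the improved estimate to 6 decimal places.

Leading term ∝ h^2; use weight 4 = 2^2.
Numerator 4 × A(h/2) − A(h) = 4 × (-5.0069111844) − (-4.8153735645) = -15.2122711731
Denominator 4 − 1 = 3.
So the Richardson estimate is -5.0707570577.
Gap between inputs: 1.915e-01; correction applied: −0.0638458733.

-5.070757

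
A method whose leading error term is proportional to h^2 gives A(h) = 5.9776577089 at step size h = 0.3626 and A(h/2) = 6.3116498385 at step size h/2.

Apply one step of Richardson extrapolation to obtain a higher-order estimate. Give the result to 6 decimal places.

6.422981

Method order is 2; weight 2^2 = 4.
Weighted: 25.2465993540 − 5.9776577089 = 19.2689416451
Denominator 4 − 1 = 3.
(4×6.3116498385 − 5.9776577089)/(4 − 1) = 6.4229805484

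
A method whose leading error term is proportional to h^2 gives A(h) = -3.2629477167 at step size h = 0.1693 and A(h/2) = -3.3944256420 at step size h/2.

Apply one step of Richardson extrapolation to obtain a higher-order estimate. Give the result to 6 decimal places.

-3.438252

The method has order 2: 2^2 = 4.
Numerator 4×A(h/2) − A(h) = 4×(-3.3944256420) − (-3.2629477167) = -10.3147548513
(-10.3147548513) ÷ 3 = -3.4382516171
Shift from A(h/2): −0.0438259751.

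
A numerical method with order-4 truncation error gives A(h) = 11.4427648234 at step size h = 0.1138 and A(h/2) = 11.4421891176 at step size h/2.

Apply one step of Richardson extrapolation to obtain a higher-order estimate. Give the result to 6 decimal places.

Leading term ∝ h^4; use weight 16 = 2^4.
Numerator 16·A(h/2) − A(h) = 16·11.4421891176 − 11.4427648234 = 171.6322610582
Divide by 2^4 − 1 = 15.
Extrapolated: 171.6322610582 / 15 = 11.4421507372

11.442151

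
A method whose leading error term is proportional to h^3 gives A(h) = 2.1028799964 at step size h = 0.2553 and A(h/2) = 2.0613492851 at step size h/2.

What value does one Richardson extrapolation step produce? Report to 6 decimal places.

2.055416

r = 3: numerator weight 8, denominator 7.
8*2.0613492851 = 16.4907942808; 16.4907942808 − 2.1028799964 = 14.3879142844
Denominator 8 − 1 = 7.
Result: 2.0554163263
Shift from A(h/2): −0.0059329588.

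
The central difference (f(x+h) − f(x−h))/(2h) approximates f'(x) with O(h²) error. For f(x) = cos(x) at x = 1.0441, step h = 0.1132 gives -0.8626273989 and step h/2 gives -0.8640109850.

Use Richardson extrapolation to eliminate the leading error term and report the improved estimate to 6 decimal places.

-0.864472

Method order is 2; weight 2^2 = 4.
2^2*A(h/2) = -3.4560439400; minus A(h) gives -2.5934165411.
(-2.5934165411) ÷ 3 = -0.8644721804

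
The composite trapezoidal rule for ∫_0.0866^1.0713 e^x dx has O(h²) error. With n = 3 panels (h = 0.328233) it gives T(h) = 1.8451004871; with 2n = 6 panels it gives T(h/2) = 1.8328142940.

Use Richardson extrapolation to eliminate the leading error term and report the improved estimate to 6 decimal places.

1.828719

Leading term ∝ h^2; use weight 4 = 2^2.
Difference of the inputs: 1.8328142940 − 1.8451004871 = -0.0122861931
Correction (A(h/2) − A(h))/(4 − 1) = (-0.0122861931)/3 = -0.0040953977
R = A(h/2) + (A(h/2) − A(h))/3 = 1.8328142940 − 0.0040953977 = 1.8287188963
Gap between inputs: 1.229e-02; correction applied: −0.0040953977.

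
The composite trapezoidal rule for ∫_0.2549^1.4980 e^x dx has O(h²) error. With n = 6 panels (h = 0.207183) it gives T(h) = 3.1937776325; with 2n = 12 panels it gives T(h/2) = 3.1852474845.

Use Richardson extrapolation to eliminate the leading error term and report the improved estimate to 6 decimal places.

3.182404

Order 2 gives 2^r = 4 and 2^r − 1 = 3.
A(h/2) − A(h) = 3.1852474845 − 3.1937776325 = -0.0085301480
Correction (A(h/2) − A(h))/(4 − 1) = (-0.0085301480)/3 = -0.0028433827
R = A(h/2) + (A(h/2) − A(h))/3 = 3.1852474845 − 0.0028433827 = 3.1824041018
Gap between inputs: 8.530e-03; correction applied: −0.0028433827.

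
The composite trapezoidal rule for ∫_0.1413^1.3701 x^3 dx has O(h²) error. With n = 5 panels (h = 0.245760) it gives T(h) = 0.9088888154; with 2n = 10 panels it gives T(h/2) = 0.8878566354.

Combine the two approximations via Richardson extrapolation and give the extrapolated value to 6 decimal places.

0.880846

Error is O(h^2); halving h shrinks it by 2^2 = 4.
Difference of the inputs: 0.8878566354 − 0.9088888154 = -0.0210321800
Correction (A(h/2) − A(h))/(4 − 1) = (-0.0210321800)/3 = -0.0070107267
R = A(h/2) + (A(h/2) − A(h))/3 = 0.8878566354 − 0.0070107267 = 0.8808459087
Gap between inputs: 2.103e-02; correction applied: −0.0070107267.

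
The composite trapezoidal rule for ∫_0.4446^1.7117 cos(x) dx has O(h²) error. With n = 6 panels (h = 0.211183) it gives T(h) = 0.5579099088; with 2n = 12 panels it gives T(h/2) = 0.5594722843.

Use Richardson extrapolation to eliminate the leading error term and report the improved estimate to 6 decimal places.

Error is O(h^2); halving h shrinks it by 2^2 = 4.
4×0.5594722843 = 2.2378891372; 2.2378891372 − 0.5579099088 = 1.6799792284
R = 1.6799792284/3 = 0.5599930761

0.559993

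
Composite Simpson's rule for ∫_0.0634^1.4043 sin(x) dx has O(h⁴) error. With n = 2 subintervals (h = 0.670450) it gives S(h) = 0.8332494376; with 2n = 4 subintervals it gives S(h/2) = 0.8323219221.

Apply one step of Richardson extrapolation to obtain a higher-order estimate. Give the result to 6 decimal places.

0.832260

With r = 4 the leading error scales as h^4, so the weight is 2^4 = 16.
16 × 0.8323219221 − 0.8332494376 = 12.4839013160
Extrapolated: 12.4839013160 / 15 = 0.8322600877
Gap between inputs: 9.275e-04; correction applied: −0.0000618344.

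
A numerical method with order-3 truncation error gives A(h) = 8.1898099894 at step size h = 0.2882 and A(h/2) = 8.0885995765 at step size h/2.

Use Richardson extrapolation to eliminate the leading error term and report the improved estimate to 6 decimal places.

r = 3, so 2^r = 8.
8×8.0885995765 = 64.7087966120; subtract 8.1898099894 → 56.5189866226
Extrapolated: 56.5189866226 / 7 = 8.0741409461

8.074141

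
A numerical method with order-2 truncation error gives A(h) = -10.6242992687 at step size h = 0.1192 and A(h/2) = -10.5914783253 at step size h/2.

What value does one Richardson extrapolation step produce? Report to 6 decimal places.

r = 2, so 2^r = 4.
4 × (-10.5914783253) − (-10.6242992687) = -31.7416140325
Divide by 2^2 − 1 = 3.
(4 × (-10.5914783253) − (-10.6242992687))/(4 − 1) = -10.5805380108

-10.580538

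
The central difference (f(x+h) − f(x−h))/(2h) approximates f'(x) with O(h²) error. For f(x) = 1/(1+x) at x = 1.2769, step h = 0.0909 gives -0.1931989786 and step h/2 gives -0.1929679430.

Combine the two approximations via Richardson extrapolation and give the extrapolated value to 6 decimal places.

-0.192891

r = 2: numerator weight 4, denominator 3.
Weighted: (-0.7718717720) − (-0.1931989786) = -0.5786727934
Divide by 2^2 − 1 = 3.
(4 × (-0.1929679430) − (-0.1931989786))/(4 − 1) = -0.1928909311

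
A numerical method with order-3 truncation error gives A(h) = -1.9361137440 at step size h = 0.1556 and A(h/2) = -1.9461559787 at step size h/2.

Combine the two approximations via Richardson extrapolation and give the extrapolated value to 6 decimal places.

-1.947591

Order 3 gives 2^r = 8 and 2^r − 1 = 7.
8*(-1.9461559787) = -15.5692478296; subtract (-1.9361137440) → -13.6331340856
Denominator 8 − 1 = 7.
Result: -1.9475905837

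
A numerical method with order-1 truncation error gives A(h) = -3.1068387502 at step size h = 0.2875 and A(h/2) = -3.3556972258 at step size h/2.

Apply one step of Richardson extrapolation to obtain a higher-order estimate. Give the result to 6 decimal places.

r = 1: numerator weight 2, denominator 1.
Numerator 2*A(h/2) − A(h) = 2*(-3.3556972258) − (-3.1068387502) = -3.6045557014
Divide by 2^1 − 1 = 1.
Extrapolated: (-3.6045557014) / 1 = -3.6045557014

-3.604556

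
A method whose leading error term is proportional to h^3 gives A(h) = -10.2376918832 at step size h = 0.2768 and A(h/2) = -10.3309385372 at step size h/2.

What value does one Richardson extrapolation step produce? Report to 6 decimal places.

-10.344259

Method order is 3; weight 2^3 = 8.
Top: 8(-10.3309385372) − (-10.2376918832) = -72.4098164144
(8·(-10.3309385372) − (-10.2376918832))/(8 − 1) = -10.3442594878
Gap between inputs: 9.325e-02; correction applied: −0.0133209506.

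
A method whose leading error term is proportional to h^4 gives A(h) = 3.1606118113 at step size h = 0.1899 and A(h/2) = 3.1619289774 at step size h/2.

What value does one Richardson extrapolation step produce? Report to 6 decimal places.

Order 4 gives 2^r = 16 and 2^r − 1 = 15.
Top: 16(3.1619289774) − (3.1606118113) = 47.4302518271
Divide by 2^4 − 1 = 15.
(16·3.1619289774 − 3.1606118113)/(16 − 1) = 3.1620167885

3.162017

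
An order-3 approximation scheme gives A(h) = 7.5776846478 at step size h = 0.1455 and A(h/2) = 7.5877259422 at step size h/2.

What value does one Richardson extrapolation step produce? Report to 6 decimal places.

7.589160

With r = 3 the leading error scales as h^3, so the weight is 2^3 = 8.
Numerator 8×A(h/2) − A(h) = 8×7.5877259422 − 7.5776846478 = 53.1241228898
Denominator 8 − 1 = 7.
53.1241228898 ÷ 7 = 7.5891604128
Shift from A(h/2): +0.0014344706.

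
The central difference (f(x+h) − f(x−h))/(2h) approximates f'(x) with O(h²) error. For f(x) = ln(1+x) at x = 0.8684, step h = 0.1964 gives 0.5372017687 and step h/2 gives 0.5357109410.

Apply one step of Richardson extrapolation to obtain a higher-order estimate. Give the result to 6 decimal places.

0.535214

Leading term ∝ h^2; use weight 4 = 2^2.
Difference of the inputs: 0.5357109410 − 0.5372017687 = -0.0014908277
Correction (A(h/2) − A(h))/(4 − 1) = (-0.0014908277)/3 = -0.0004969426
R = 0.5357109410 − 0.0004969426 = 0.5352139984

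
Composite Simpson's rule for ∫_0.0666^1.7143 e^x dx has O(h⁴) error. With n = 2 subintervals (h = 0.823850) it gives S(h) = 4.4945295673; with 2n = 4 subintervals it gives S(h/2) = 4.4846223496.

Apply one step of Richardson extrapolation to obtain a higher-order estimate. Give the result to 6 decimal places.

4.483962

Leading term ∝ h^4; use weight 16 = 2^4.
Difference of the inputs: 4.4846223496 − 4.4945295673 = -0.0099072177
Correction (A(h/2) − A(h))/(16 − 1) = (-0.0099072177)/15 = -0.0006604812
R = 4.4846223496 − 0.0006604812 = 4.4839618684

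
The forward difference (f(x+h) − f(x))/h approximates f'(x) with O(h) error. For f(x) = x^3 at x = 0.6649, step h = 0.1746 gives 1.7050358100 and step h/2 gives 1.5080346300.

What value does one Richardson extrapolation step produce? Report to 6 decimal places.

1.311033

The method has order 1: 2^1 = 2.
2·1.5080346300 − 1.7050358100 = 1.3110334500
Divide by 2^1 − 1 = 1.
Result: 1.3110334500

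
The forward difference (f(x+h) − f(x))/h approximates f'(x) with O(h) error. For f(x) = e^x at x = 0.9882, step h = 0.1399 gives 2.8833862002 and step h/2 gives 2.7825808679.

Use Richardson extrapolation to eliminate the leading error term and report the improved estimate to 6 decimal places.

2.681776

With r = 1 the leading error scales as h^1, so the weight is 2^1 = 2.
2*2.7825808679 = 5.5651617358; 5.5651617358 − 2.8833862002 = 2.6817755356
2.6817755356 ÷ 1 = 2.6817755356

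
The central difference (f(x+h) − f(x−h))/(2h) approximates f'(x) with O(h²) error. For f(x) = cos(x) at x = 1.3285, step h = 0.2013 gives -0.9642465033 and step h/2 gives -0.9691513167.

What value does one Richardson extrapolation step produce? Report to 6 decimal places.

Error is O(h^2); halving h shrinks it by 2^2 = 4.
4*(-0.9691513167) − (-0.9642465033) = -2.9123587635
Extrapolated: (-2.9123587635) / 3 = -0.9707862545

-0.970786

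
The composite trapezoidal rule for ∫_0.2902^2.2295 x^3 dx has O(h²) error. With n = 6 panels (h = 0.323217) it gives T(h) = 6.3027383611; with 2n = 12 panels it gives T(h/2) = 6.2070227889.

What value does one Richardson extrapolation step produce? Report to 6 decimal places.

6.175118

r = 2, so 2^r = 4.
Difference of the inputs: 6.2070227889 − 6.3027383611 = -0.0957155722
Correction (A(h/2) − A(h))/(4 − 1) = (-0.0957155722)/3 = -0.0319051907
R = 6.2070227889 − 0.0319051907 = 6.1751175982
Shift from A(h/2): −0.0319051907.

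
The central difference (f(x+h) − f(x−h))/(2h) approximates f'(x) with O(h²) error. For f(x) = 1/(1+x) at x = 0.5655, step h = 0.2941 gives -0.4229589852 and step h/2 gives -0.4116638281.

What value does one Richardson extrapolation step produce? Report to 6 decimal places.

r = 2: numerator weight 4, denominator 3.
Weighted: (-1.6466553124) − (-0.4229589852) = -1.2236963272
Denominator 4 − 1 = 3.
Extrapolated: (-1.2236963272) / 3 = -0.4078987757

-0.407899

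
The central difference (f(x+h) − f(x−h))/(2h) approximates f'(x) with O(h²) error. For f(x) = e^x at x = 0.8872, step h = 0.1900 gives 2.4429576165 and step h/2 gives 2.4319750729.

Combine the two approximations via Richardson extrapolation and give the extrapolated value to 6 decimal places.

r = 2: numerator weight 4, denominator 3.
2^2*A(h/2) = 9.7279002916; minus A(h) gives 7.2849426751.
7.2849426751 ÷ 3 = 2.4283142250

2.428314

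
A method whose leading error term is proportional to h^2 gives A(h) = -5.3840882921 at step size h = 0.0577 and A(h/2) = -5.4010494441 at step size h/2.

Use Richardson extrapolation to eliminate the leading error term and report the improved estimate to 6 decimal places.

Leading term ∝ h^2; use weight 4 = 2^2.
4*(-5.4010494441) = -21.6041977764; (-21.6041977764) − (-5.3840882921) = -16.2201094843
Divide by 2^2 − 1 = 3.
So the Richardson estimate is -5.4067031614.
Shift from A(h/2): −0.0056537173.

-5.406703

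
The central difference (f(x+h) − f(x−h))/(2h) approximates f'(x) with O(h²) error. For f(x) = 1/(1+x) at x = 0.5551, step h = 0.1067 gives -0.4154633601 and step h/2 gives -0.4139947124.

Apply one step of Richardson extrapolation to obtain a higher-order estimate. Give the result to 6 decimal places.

-0.413505

The method has order 2: 2^2 = 4.
4 × (-0.4139947124) = -1.6559788496; (-1.6559788496) − (-0.4154633601) = -1.2405154895
Divide by 2^2 − 1 = 3.
Result: -0.4135051632
Correction |R − A(h/2)| = 4.895e-04; gap |A(h/2) − A(h)| = 1.469e-03.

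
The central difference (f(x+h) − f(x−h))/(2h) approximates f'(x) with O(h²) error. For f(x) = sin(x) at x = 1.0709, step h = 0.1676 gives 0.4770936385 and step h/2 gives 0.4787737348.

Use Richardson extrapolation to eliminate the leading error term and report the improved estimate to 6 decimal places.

0.479334

The method has order 2: 2^2 = 4.
Numerator 4×A(h/2) − A(h) = 4×0.4787737348 − 0.4770936385 = 1.4380013007
(4×0.4787737348 − 0.4770936385)/(4 − 1) = 0.4793337669
Correction |R − A(h/2)| = 5.600e-04; gap |A(h/2) − A(h)| = 1.680e-03.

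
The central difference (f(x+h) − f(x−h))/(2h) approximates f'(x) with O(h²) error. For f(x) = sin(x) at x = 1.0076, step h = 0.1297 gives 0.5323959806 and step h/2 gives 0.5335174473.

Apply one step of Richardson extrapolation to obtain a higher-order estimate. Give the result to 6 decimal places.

0.533891

Leading term ∝ h^2; use weight 4 = 2^2.
Top: 4(0.5335174473) − (0.5323959806) = 1.6016738086
Denominator 4 − 1 = 3.
1.6016738086 ÷ 3 = 0.5338912695
Shift from A(h/2): +0.0003738222.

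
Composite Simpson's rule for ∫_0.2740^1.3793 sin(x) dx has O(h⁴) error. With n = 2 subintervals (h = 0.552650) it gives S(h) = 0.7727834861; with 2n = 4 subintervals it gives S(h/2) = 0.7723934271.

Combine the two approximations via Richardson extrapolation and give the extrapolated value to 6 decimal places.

0.772367

Order 4 gives 2^r = 16 and 2^r − 1 = 15.
2^4*A(h/2) = 12.3582948336; minus A(h) gives 11.5855113475.
Denominator 16 − 1 = 15.
11.5855113475 ÷ 15 = 0.7723674232
Correction |R − A(h/2)| = 2.600e-05; gap |A(h/2) − A(h)| = 3.901e-04.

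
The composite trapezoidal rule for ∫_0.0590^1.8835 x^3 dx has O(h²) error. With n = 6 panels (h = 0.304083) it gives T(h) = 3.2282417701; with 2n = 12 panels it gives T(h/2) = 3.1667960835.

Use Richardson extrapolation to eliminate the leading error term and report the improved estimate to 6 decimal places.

r = 2, so 2^r = 4.
4·3.1667960835 = 12.6671843340; subtract 3.2282417701 → 9.4389425639
Denominator 4 − 1 = 3.
Result: 3.1463141880
Correction |R − A(h/2)| = 2.048e-02; gap |A(h/2) − A(h)| = 6.145e-02.

3.146314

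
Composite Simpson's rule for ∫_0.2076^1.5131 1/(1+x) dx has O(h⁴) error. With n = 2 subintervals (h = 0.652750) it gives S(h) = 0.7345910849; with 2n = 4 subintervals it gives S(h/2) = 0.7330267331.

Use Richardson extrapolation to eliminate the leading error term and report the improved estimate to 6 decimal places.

0.732922

The method has order 4: 2^4 = 16.
16 × 0.7330267331 − 0.7345910849 = 10.9938366447
10.9938366447 ÷ 15 = 0.7329224430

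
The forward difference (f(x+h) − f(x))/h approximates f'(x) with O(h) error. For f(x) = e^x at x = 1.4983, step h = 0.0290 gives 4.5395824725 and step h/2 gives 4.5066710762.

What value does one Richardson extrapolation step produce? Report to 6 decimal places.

4.473760

Error is O(h^1); halving h shrinks it by 2^1 = 2.
2 × 4.5066710762 = 9.0133421524; subtract 4.5395824725 → 4.4737596799
Divide by 2^1 − 1 = 1.
(2 × 4.5066710762 − 4.5395824725)/(2 − 1) = 4.4737596799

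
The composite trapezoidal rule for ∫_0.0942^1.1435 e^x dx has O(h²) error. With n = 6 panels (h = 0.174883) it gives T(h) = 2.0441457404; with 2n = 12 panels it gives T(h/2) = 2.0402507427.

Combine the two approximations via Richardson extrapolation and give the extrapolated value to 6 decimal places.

The method has order 2: 2^2 = 4.
4 × 2.0402507427 − 2.0441457404 = 6.1168572304
(4 × 2.0402507427 − 2.0441457404)/(4 − 1) = 2.0389524101
Shift from A(h/2): −0.0012983326.

2.038952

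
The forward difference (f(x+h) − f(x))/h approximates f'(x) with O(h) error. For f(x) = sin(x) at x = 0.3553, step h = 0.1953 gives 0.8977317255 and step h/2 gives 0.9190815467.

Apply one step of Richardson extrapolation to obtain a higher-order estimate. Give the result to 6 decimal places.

0.940431

Order 1 gives 2^r = 2 and 2^r − 1 = 1.
A(h/2) − A(h) = 0.9190815467 − 0.8977317255 = 0.0213498212
Correction (A(h/2) − A(h))/(2 − 1) = 0.0213498212/1 = 0.0213498212
R = 0.9190815467 + 0.0213498212 = 0.9404313679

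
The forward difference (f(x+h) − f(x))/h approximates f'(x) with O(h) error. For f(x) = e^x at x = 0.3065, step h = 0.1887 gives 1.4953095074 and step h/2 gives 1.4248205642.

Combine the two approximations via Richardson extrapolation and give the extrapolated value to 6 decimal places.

Method order is 1; weight 2^1 = 2.
Numerator 2*A(h/2) − A(h) = 2*1.4248205642 − 1.4953095074 = 1.3543316210
Extrapolated: 1.3543316210 / 1 = 1.3543316210

1.354332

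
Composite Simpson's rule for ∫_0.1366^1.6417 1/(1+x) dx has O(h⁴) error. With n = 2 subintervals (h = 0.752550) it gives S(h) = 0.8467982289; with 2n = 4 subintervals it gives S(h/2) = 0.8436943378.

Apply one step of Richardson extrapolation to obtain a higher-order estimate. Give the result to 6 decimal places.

With r = 4 the leading error scales as h^4, so the weight is 2^4 = 16.
16×0.8436943378 − 0.8467982289 = 12.6523111759
(16×0.8436943378 − 0.8467982289)/(16 − 1) = 0.8434874117

0.843487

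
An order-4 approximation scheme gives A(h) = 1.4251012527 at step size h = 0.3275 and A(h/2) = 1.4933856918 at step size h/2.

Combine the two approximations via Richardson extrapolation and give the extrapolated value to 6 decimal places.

Method order is 4; weight 2^4 = 16.
16×1.4933856918 − 1.4251012527 = 22.4690698161
Denominator 16 − 1 = 15.
Result: 1.4979379877

1.497938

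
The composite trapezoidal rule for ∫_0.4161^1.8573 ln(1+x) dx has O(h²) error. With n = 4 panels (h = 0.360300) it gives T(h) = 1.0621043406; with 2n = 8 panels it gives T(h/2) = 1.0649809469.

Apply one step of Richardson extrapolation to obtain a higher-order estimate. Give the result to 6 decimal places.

Leading term ∝ h^2; use weight 4 = 2^2.
4*1.0649809469 = 4.2599237876; 4.2599237876 − 1.0621043406 = 3.1978194470
Denominator 4 − 1 = 3.
3.1978194470 ÷ 3 = 1.0659398157

1.065940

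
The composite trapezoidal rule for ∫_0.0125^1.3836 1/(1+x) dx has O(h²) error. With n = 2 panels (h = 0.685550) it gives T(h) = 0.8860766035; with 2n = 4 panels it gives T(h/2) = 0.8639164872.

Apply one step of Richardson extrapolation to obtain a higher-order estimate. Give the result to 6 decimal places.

0.856530

Order 2 gives 2^r = 4 and 2^r − 1 = 3.
Numerator 4×A(h/2) − A(h) = 4×0.8639164872 − 0.8860766035 = 2.5695893453
Extrapolated: 2.5695893453 / 3 = 0.8565297818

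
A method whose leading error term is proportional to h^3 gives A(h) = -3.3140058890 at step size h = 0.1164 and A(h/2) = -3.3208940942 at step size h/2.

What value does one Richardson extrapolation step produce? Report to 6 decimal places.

-3.321878

Order 3 gives 2^r = 8 and 2^r − 1 = 7.
8×(-3.3208940942) − (-3.3140058890) = -23.2531468646
Divide by 2^3 − 1 = 7.
Result: -3.3218781235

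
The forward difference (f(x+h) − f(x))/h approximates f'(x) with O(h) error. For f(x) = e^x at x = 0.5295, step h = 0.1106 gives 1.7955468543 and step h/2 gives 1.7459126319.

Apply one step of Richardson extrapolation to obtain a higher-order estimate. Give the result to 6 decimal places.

Order 1 gives 2^r = 2 and 2^r − 1 = 1.
2^1·A(h/2) = 3.4918252638; minus A(h) gives 1.6962784095.
Extrapolated: 1.6962784095 / 1 = 1.6962784095

1.696278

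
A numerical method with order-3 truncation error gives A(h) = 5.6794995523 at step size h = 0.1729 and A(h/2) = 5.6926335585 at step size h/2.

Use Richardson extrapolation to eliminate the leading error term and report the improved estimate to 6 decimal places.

r = 3, so 2^r = 8.
8*5.6926335585 = 45.5410684680; 45.5410684680 − 5.6794995523 = 39.8615689157
Denominator 8 − 1 = 7.
So the Richardson estimate is 5.6945098451.
Correction |R − A(h/2)| = 1.876e-03; gap |A(h/2) − A(h)| = 1.313e-02.

5.694510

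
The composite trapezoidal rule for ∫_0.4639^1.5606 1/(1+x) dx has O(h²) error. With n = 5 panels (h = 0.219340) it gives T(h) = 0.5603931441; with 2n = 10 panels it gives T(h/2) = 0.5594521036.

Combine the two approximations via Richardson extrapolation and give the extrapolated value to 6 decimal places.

0.559138

Order 2 gives 2^r = 4 and 2^r − 1 = 3.
Numerator 4×A(h/2) − A(h) = 4×0.5594521036 − 0.5603931441 = 1.6774152703
1.6774152703 ÷ 3 = 0.5591384234
Shift from A(h/2): −0.0003136802.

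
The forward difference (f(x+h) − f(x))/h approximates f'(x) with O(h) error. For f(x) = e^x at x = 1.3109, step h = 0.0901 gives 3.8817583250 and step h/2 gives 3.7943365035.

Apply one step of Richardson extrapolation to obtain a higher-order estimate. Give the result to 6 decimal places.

With r = 1 the leading error scales as h^1, so the weight is 2^1 = 2.
A(h/2) − A(h) = 3.7943365035 − 3.8817583250 = -0.0874218215
Correction (A(h/2) − A(h))/(2 − 1) = (-0.0874218215)/1 = -0.0874218215
R = 3.7943365035 − 0.0874218215 = 3.7069146820
Shift from A(h/2): −0.0874218215.

3.706915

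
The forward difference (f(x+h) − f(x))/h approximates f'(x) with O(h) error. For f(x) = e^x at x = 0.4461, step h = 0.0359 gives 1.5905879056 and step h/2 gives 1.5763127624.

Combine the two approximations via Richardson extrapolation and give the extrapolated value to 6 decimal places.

1.562038

r = 1: numerator weight 2, denominator 1.
2 × 1.5763127624 = 3.1526255248; subtract 1.5905879056 → 1.5620376192
Divide by 2^1 − 1 = 1.
Extrapolated: 1.5620376192 / 1 = 1.5620376192
Shift from A(h/2): −0.0142751432.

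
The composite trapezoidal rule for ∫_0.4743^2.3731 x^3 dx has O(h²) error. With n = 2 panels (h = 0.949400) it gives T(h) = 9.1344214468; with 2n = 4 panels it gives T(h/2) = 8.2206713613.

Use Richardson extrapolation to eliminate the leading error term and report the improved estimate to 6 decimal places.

7.916088

Order 2 gives 2^r = 4 and 2^r − 1 = 3.
Top: 4(8.2206713613) − (9.1344214468) = 23.7482639984
(4 × 8.2206713613 − 9.1344214468)/(4 − 1) = 7.9160879995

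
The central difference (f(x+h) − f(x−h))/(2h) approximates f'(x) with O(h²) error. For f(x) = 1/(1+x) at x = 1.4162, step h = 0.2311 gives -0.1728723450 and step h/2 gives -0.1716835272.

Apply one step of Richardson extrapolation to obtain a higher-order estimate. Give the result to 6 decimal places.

-0.171287

With r = 2 the leading error scales as h^2, so the weight is 2^2 = 4.
2^2*A(h/2) = -0.6867341088; minus A(h) gives -0.5138617638.
Divide by 2^2 − 1 = 3.
Extrapolated: (-0.5138617638) / 3 = -0.1712872546
Correction |R − A(h/2)| = 3.963e-04; gap |A(h/2) − A(h)| = 1.189e-03.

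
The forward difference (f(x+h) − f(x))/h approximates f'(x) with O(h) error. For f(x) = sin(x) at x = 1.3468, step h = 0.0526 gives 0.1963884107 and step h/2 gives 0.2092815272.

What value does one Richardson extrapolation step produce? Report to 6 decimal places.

0.222175

r = 1, so 2^r = 2.
Numerator 2 × A(h/2) − A(h) = 2 × 0.2092815272 − 0.1963884107 = 0.2221746437
Divide by 2^1 − 1 = 1.
So the Richardson estimate is 0.2221746437.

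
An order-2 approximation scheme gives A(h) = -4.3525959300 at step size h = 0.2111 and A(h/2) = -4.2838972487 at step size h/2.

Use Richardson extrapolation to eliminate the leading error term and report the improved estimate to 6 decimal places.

-4.260998

r = 2, so 2^r = 4.
Difference of the inputs: -4.2838972487 − (-4.3525959300) = 0.0686986813
Divide by 2^2 − 1 = 3: 0.0686986813/3 = 0.0228995604
R = A(h/2) + (A(h/2) − A(h))/3 = -4.2838972487 + 0.0228995604 = -4.2609976883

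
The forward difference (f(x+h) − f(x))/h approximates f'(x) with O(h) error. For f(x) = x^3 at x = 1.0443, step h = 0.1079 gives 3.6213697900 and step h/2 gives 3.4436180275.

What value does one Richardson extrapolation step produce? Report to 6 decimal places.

3.265866

Order 1 gives 2^r = 2 and 2^r − 1 = 1.
Weighted: 6.8872360550 − 3.6213697900 = 3.2658662650
Extrapolated: 3.2658662650 / 1 = 3.2658662650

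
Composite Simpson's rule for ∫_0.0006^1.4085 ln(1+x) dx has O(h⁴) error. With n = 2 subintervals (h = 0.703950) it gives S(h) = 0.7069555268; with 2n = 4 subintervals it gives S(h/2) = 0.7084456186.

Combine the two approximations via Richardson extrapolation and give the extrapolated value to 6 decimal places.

0.708545

With r = 4 the leading error scales as h^4, so the weight is 2^4 = 16.
16 × 0.7084456186 = 11.3351298976; 11.3351298976 − 0.7069555268 = 10.6281743708
Divide by 2^4 − 1 = 15.
(16 × 0.7084456186 − 0.7069555268)/(16 − 1) = 0.7085449581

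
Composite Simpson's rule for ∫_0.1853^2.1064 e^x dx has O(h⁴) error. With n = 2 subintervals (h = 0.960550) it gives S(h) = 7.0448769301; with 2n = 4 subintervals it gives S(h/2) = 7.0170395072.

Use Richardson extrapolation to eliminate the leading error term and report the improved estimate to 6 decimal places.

7.015184

With r = 4 the leading error scales as h^4, so the weight is 2^4 = 16.
Weighted: 112.2726321152 − 7.0448769301 = 105.2277551851
Extrapolated: 105.2277551851 / 15 = 7.0151836790
Gap between inputs: 2.784e-02; correction applied: −0.0018558282.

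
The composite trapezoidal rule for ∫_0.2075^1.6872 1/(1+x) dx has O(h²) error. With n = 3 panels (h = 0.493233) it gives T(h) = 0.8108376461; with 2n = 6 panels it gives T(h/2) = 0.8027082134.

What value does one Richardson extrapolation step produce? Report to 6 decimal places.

0.799998

Error is O(h^2); halving h shrinks it by 2^2 = 4.
4 × 0.8027082134 = 3.2108328536; 3.2108328536 − 0.8108376461 = 2.3999952075
Divide by 2^2 − 1 = 3.
2.3999952075 ÷ 3 = 0.7999984025
Shift from A(h/2): −0.0027098109.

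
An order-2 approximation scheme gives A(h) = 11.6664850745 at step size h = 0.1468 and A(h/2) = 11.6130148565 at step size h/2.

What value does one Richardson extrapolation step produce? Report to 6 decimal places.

Order 2 gives 2^r = 4 and 2^r − 1 = 3.
4·11.6130148565 = 46.4520594260; 46.4520594260 − 11.6664850745 = 34.7855743515
Divide by 2^2 − 1 = 3.
R = 34.7855743515/3 = 11.5951914505

11.595191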